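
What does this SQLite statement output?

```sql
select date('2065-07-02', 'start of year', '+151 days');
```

`start of year` rewinds 2065-07-02 to 2065-01-01.
Applying '+151 days' to 2065-01-01: counting 151 days forward gives 2065-06-01.

2065-06-01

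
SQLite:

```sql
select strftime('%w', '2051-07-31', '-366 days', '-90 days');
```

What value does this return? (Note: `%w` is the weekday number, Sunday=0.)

0

First apply '-366 days', '-90 days': 2051-07-31 → 2050-05-01.
2050-05-01 is a Sunday; with Sunday=0 that is 0.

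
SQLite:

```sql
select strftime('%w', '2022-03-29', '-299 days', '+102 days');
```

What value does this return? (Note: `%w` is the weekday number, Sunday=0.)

1

First apply '-299 days', '+102 days': 2022-03-29 → 2021-09-13.
2021-09-13 is a Monday; with Sunday=0 that is 1.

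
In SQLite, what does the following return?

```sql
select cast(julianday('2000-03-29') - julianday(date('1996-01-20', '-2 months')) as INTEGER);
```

Adding -2 months to 1996-01-20 gives 1995-11-20.
10 days remain in November 1995 after the 20th (30 − 20).
Full months from December 1995 through February 2000 contribute their day counts.
Then 29 days into March 2000.
Total: 10 + 31 + 31 + 29 + 31 + 30 + 31 + 30 + 31 + 31 + 30 + 31 + 30 + 31 + 31 + 28 + 31 + 30 + 31 + 30 + 31 + 31 + 30 + 31 + 30 + 31 + 31 + 28 + 31 + 30 + 31 + 30 + 31 + 31 + 30 + 31 + 30 + 31 + 31 + 28 + 31 + 30 + 31 + 30 + 31 + 31 + 30 + 31 + 30 + 31 + 31 + 29 + 29 = 1591.

1591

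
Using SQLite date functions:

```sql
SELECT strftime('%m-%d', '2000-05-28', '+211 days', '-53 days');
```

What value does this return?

First apply '+211 days', '-53 days': 2000-05-28 → 2000-11-02.
`%m-%d` extracts the month-day: 11-02.

11-02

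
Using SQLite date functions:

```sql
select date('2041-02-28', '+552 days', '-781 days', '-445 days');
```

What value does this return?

2039-04-26

Applying '+552 days' to 2041-02-28: counting 552 days forward gives 2042-09-03.
Applying '-781 days' to 2042-09-03: counting 781 days back gives 2040-07-14.
Applying '-445 days' to 2040-07-14: counting 445 days back gives 2039-04-26.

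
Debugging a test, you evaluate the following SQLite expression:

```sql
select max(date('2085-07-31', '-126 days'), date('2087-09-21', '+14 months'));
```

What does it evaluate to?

2088-11-21

date('2085-07-31', '-126 days') → 2085-03-27.
date('2087-09-21', '+14 months') → 2088-11-21.
Later of the two is 2088-11-21.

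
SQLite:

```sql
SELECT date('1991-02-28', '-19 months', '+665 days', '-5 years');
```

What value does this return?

1986-05-24

Adding -19 months to 1991-02-28 gives 1989-07-28.
Applying '+665 days' to 1989-07-28: counting 665 days forward gives 1991-05-24.
Adding -5 years to 1991-05-24 gives 1986-05-24.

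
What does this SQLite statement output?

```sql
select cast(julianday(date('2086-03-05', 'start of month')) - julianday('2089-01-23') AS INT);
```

-1059

`start of month` rewinds 2086-03-05 to 2086-03-01.
30 days remain in March 2086 after the 1st (31 − 1).
Full months from April 2086 through December 2088 contribute their day counts.
Then 23 days into January 2089.
Total: 30 + 30 + 31 + 30 + 31 + 31 + 30 + 31 + 30 + 31 + 31 + 28 + 31 + 30 + 31 + 30 + 31 + 31 + 30 + 31 + 30 + 31 + 31 + 29 + 31 + 30 + 31 + 30 + 31 + 31 + 30 + 31 + 30 + 31 + 23 = 1059.
The subtraction is earlier − later, so the result is −1059 → -1059.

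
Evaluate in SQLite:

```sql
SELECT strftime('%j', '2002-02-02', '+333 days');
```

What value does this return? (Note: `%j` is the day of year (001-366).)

First apply '+333 days': 2002-02-02 → 2003-01-01.
Day-of-year for 2003-01-01: days since 2003-01-01 inclusive = 1, zero-padded to 001.

001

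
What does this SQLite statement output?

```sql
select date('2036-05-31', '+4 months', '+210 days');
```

2037-04-29

Adding +4 months to 2036-05-31 targets 2036-09-31. September 2036 has only 30 days, so SQLite normalizes the 1-day overflow forward to 2036-10-01.
Applying '+210 days' to 2036-10-01: counting 210 days forward gives 2037-04-29.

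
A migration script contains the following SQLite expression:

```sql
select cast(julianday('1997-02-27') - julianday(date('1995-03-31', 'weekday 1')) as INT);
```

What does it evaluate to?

`weekday 1` advances to the next Monday; 1995-03-31 is a Friday, so it moves forward to 1995-04-03.
27 days remain in April 1995 after the 3rd (30 − 3).
Full months from May 1995 through January 1997 contribute their day counts.
Then 27 days into February 1997.
Total: 27 + 31 + 30 + 31 + 31 + 30 + 31 + 30 + 31 + 31 + 29 + 31 + 30 + 31 + 30 + 31 + 31 + 30 + 31 + 30 + 31 + 31 + 27 = 696.

696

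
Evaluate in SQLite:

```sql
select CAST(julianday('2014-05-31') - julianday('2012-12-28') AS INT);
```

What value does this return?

3 days remain in December 2012 after the 28th (31 − 28).
Full months from January 2013 through April 2014 contribute their day counts.
Then 31 days into May 2014.
Total: 3 + 31 + 28 + 31 + 30 + 31 + 30 + 31 + 31 + 30 + 31 + 30 + 31 + 31 + 28 + 31 + 30 + 31 = 519.

519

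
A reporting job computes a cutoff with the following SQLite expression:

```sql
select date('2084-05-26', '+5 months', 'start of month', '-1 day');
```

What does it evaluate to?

2084-09-30

Adding +5 months to 2084-05-26 gives 2084-10-26.
`start of month` rewinds 2084-10-26 to 2084-10-01.
Going back 1 day from 2084-10-01 reaches 2084-09-30 (last day of September, 30 days).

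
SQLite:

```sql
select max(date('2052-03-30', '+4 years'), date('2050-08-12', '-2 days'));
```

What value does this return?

date('2052-03-30', '+4 years') → 2056-03-30.
date('2050-08-12', '-2 days') → 2050-08-10.
Later of the two is 2056-03-30.

2056-03-30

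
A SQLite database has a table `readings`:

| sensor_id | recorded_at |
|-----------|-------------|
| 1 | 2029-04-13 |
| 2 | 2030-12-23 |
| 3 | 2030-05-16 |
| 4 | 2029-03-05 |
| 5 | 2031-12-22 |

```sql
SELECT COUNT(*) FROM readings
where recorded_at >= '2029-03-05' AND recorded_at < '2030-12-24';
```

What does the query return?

4

Rows in [2029-03-05, 2030-12-24): 2029-04-13, 2030-12-23, 2030-05-16, 2029-03-05 → 4 rows.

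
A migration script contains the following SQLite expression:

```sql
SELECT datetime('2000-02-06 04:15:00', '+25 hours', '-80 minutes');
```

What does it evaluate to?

+25 hours from 2000-02-06 04:15:00 is 2000-02-07 05:15:00 (crosses midnight).
80 minutes = 1h 20m; -80 minutes from 2000-02-07 05:15:00 is 2000-02-07 03:55:00.

2000-02-07 03:55:00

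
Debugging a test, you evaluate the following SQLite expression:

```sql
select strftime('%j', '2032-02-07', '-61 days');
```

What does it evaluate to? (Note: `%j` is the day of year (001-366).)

342

First apply '-61 days': 2032-02-07 → 2031-12-08.
Day-of-year for 2031-12-08: days since 2031-01-01 inclusive = 342, zero-padded to 342.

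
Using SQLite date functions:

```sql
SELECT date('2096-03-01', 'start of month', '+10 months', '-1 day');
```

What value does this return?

2096-12-31

`start of month` rewinds 2096-03-01 to 2096-03-01.
Adding +10 months to 2096-03-01 gives 2097-01-01.
Going back 1 day from 2097-01-01 reaches 2096-12-31 (last day of December, 31 days).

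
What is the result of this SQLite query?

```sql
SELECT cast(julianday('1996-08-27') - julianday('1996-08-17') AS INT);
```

Both dates are in August 1996: 27 − 17 = 10.

10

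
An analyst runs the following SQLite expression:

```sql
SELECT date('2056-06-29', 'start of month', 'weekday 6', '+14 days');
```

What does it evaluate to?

`start of month` rewinds 2056-06-29 to 2056-06-01.
`weekday 6` advances to the next Saturday; 2056-06-01 is a Thursday, so it moves forward to 2056-06-03.
Advancing 14 more days within June lands on 2056-06-17.

2056-06-17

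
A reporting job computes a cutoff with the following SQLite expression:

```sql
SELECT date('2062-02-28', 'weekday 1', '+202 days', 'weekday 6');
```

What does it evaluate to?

2062-09-30

`weekday 1` advances to the next Monday; 2062-02-28 is a Tuesday, so it moves forward to 2062-03-06.
Applying '+202 days' to 2062-03-06: counting 202 days forward gives 2062-09-24.
`weekday 6` advances to the next Saturday; 2062-09-24 is a Sunday, so it moves forward to 2062-09-30.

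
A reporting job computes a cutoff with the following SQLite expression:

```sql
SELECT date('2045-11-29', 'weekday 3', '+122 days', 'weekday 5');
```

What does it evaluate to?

2046-04-06

`weekday 3` advances to the next Wednesday; 2045-11-29 is already a Wednesday, so it stays at 2045-11-29.
Applying '+122 days' to 2045-11-29: counting 122 days forward gives 2046-03-31.
`weekday 5` advances to the next Friday; 2046-03-31 is a Saturday, so it moves forward to 2046-04-06.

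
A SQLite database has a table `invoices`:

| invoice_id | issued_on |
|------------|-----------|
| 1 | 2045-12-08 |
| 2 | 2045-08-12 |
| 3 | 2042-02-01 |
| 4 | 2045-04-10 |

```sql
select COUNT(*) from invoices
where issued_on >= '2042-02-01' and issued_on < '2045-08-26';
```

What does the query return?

3

Rows in [2042-02-01, 2045-08-26): 2045-08-12, 2042-02-01, 2045-04-10 → 3 rows.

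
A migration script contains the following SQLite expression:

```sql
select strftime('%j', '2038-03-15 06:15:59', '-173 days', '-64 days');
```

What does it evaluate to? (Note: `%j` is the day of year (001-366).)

First apply '-173 days', '-64 days': 2038-03-15 06:15:59 → 2037-07-21 06:15:59.
Day-of-year for 2037-07-21: days since 2037-01-01 inclusive = 202, zero-padded to 202.

202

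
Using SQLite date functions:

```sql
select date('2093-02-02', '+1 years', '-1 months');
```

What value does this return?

2094-01-02

Adding +1 year to 2093-02-02 gives 2094-02-02.
Adding -1 month to 2094-02-02 gives 2094-01-02.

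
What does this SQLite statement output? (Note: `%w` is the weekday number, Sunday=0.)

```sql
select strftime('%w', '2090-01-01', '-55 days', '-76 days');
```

2

First apply '-55 days', '-76 days': 2090-01-01 → 2089-08-23.
2089-08-23 is a Tuesday; with Sunday=0 that is 2.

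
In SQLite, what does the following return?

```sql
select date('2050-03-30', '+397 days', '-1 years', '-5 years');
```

2045-05-01

Applying '+397 days' to 2050-03-30: counting 397 days forward gives 2051-05-01.
Adding -1 year to 2051-05-01 gives 2050-05-01.
Adding -5 years to 2050-05-01 gives 2045-05-01.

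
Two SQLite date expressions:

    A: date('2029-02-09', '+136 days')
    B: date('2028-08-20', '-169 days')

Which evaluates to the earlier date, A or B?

B

A = 2029-06-25.
B = 2028-03-04.
B is earlier.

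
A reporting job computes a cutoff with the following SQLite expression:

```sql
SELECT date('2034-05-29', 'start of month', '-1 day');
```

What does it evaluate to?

2034-04-30

`start of month` rewinds 2034-05-29 to 2034-05-01.
Going back 1 day from 2034-05-01 reaches 2034-04-30 (last day of April, 30 days).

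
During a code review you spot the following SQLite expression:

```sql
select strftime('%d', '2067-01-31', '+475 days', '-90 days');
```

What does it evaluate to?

20

First apply '+475 days', '-90 days': 2067-01-31 → 2068-02-20.
`%d` extracts the 2-digit day of month: 20.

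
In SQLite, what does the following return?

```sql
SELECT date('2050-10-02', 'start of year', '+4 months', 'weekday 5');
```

`start of year` rewinds 2050-10-02 to 2050-01-01.
Adding +4 months to 2050-01-01 gives 2050-05-01.
`weekday 5` advances to the next Friday; 2050-05-01 is a Sunday, so it moves forward to 2050-05-06.

2050-05-06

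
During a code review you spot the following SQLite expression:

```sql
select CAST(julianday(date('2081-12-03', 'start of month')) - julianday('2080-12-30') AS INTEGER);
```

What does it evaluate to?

`start of month` rewinds 2081-12-03 to 2081-12-01.
1 day remains in December 2080 after the 30th (31 − 30).
Full months from January 2081 through November 2081 contribute their day counts.
Then 1 day into December 2081.
Total: 1 + 31 + 28 + 31 + 30 + 31 + 30 + 31 + 31 + 30 + 31 + 30 + 1 = 336.

336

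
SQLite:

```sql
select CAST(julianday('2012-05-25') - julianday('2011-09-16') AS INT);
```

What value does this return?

14 days remain in September 2011 after the 16th (30 − 16).
Full months from October 2011 through April 2012 contribute their day counts.
Then 25 days into May 2012.
Total: 14 + 31 + 30 + 31 + 31 + 29 + 31 + 30 + 25 = 252.

252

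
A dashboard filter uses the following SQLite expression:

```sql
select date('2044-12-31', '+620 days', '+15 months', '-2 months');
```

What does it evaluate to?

Applying '+620 days' to 2044-12-31: counting 620 days forward gives 2046-09-12.
Adding +15 months to 2046-09-12 gives 2047-12-12.
Adding -2 months to 2047-12-12 gives 2047-10-12.

2047-10-12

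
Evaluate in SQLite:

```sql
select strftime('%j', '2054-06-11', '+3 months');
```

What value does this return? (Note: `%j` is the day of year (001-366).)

First apply '+3 months': 2054-06-11 → 2054-09-11.
Day-of-year for 2054-09-11: days since 2054-01-01 inclusive = 254, zero-padded to 254.

254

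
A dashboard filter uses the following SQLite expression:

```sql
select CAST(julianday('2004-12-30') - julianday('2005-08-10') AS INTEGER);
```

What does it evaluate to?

1 day remains in December 2004 after the 30th (31 − 30).
Full months from January 2005 through July 2005 contribute their day counts.
Then 10 days into August 2005.
Total: 1 + 31 + 28 + 31 + 30 + 31 + 30 + 31 + 10 = 223.
The subtraction is earlier − later, so the result is −223 → -223.

-223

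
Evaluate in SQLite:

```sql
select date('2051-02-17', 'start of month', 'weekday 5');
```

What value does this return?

2051-02-03

`start of month` rewinds 2051-02-17 to 2051-02-01.
`weekday 5` advances to the next Friday; 2051-02-01 is a Wednesday, so it moves forward to 2051-02-03.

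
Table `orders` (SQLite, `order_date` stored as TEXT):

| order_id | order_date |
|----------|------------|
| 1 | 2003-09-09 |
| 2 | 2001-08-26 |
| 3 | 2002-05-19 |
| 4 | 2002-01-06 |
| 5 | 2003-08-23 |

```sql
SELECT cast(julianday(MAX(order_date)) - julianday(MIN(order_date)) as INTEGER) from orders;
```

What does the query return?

MIN = 2001-08-26, MAX = 2003-09-09.
5 days remain in August 2001 after the 26th (31 − 26).
Full months from September 2001 through August 2003 contribute their day counts.
Then 9 days into September 2003.
Total: 5 + 30 + 31 + 30 + 31 + 31 + 28 + 31 + 30 + 31 + 30 + 31 + 31 + 30 + 31 + 30 + 31 + 31 + 28 + 31 + 30 + 31 + 30 + 31 + 31 + 9 = 744.

744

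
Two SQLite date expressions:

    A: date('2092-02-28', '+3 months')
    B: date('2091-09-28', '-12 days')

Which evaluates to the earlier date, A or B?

A = 2092-05-28.
B = 2091-09-16.
B is earlier.

B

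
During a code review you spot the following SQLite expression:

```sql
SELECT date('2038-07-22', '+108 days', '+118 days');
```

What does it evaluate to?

2039-03-05

Applying '+108 days' to 2038-07-22: counting 108 days forward gives 2038-11-07.
Applying '+118 days' to 2038-11-07: counting 118 days forward gives 2039-03-05.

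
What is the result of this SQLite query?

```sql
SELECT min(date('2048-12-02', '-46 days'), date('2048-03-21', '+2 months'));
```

date('2048-12-02', '-46 days') → 2048-10-17.
date('2048-03-21', '+2 months') → 2048-05-21.
Earlier of the two is 2048-05-21.

2048-05-21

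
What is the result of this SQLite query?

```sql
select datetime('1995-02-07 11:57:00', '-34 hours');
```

1995-02-06 01:57:00

-34 hours from 1995-02-07 11:57:00 is 1995-02-06 01:57:00 (crosses midnight).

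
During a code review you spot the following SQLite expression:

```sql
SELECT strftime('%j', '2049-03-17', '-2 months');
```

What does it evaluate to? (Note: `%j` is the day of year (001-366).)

017

First apply '-2 months': 2049-03-17 → 2049-01-17.
Day-of-year for 2049-01-17: days since 2049-01-01 inclusive = 17, zero-padded to 017.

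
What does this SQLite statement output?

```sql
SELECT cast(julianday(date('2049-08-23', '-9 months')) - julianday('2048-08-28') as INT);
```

Adding -9 months to 2049-08-23 gives 2048-11-23.
3 days remain in August 2048 after the 28th (31 − 28).
September 2048: 30 days.
October 2048: 31 days.
Then 23 days into November 2048.
Total: 3 + 30 + 31 + 23 = 87.

87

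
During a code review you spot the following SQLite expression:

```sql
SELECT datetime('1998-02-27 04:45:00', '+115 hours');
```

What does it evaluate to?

1998-03-03 23:45:00

+115 hours from 1998-02-27 04:45:00 is 1998-03-03 23:45:00 (crosses midnight).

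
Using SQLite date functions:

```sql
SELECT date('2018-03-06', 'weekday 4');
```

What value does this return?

2018-03-08

`weekday 4` advances to the next Thursday; 2018-03-06 is a Tuesday, so it moves forward to 2018-03-08.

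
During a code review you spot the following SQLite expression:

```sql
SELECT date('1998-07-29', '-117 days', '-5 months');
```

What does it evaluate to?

Applying '-117 days' to 1998-07-29: counting 117 days back gives 1998-04-03.
Adding -5 months to 1998-04-03 gives 1997-11-03.

1997-11-03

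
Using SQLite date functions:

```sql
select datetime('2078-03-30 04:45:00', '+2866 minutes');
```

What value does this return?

2078-04-01 04:31:00

2866 minutes = 47h 46m; +2866 minutes from 2078-03-30 04:45:00 is 2078-04-01 04:31:00 (crosses midnight).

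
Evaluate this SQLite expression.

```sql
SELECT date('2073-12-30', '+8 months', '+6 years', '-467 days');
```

2079-05-21

Adding +8 months to 2073-12-30 gives 2074-08-30.
Adding +6 years to 2074-08-30 gives 2080-08-30.
Applying '-467 days' to 2080-08-30: counting 467 days back gives 2079-05-21.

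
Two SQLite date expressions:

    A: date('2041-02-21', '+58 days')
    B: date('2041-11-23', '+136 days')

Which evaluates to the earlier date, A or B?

A

A = 2041-04-20.
B = 2042-04-08.
A is earlier.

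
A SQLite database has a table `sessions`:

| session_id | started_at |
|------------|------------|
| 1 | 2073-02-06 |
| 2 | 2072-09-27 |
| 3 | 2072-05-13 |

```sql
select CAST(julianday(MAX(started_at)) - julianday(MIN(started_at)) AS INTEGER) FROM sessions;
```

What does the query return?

269

MIN = 2072-05-13, MAX = 2073-02-06.
18 days remain in May 2072 after the 13th (31 − 13).
Full months from June 2072 through January 2073 contribute their day counts.
Then 6 days into February 2073.
Total: 18 + 30 + 31 + 31 + 30 + 31 + 30 + 31 + 31 + 6 = 269.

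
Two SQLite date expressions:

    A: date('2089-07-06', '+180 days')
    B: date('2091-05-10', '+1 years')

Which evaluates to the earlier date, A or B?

A

A = 2090-01-02.
B = 2092-05-10.
A is earlier.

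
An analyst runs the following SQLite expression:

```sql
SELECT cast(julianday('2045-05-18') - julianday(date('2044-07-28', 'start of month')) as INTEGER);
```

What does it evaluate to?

321

`start of month` rewinds 2044-07-28 to 2044-07-01.
30 days remain in July 2044 after the 1st (31 − 1).
Full months from August 2044 through April 2045 contribute their day counts.
Then 18 days into May 2045.
Total: 30 + 31 + 30 + 31 + 30 + 31 + 31 + 28 + 31 + 30 + 18 = 321.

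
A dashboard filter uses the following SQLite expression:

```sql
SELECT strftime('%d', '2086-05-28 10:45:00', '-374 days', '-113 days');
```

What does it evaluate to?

26

First apply '-374 days', '-113 days': 2086-05-28 10:45:00 → 2085-01-26 10:45:00.
`%d` extracts the 2-digit day of month: 26.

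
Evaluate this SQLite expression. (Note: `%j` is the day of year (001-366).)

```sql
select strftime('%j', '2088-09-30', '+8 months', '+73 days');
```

First apply '+8 months', '+73 days': 2088-09-30 → 2089-08-11.
Day-of-year for 2089-08-11: days since 2089-01-01 inclusive = 223, zero-padded to 223.

223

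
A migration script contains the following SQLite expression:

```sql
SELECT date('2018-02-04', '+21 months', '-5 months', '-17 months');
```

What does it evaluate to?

2018-01-04

Adding +21 months to 2018-02-04 gives 2019-11-04.
Adding -5 months to 2019-11-04 gives 2019-06-04.
Adding -17 months to 2019-06-04 gives 2018-01-04.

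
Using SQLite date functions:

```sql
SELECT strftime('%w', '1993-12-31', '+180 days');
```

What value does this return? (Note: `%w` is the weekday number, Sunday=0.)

First apply '+180 days': 1993-12-31 → 1994-06-29.
1994-06-29 is a Wednesday; with Sunday=0 that is 3.

3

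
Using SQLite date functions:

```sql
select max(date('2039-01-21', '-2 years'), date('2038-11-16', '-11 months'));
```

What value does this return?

date('2039-01-21', '-2 years') → 2037-01-21.
date('2038-11-16', '-11 months') → 2037-12-16.
Later of the two is 2037-12-16.

2037-12-16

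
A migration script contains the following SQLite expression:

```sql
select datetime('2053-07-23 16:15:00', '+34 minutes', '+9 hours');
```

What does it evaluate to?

+34 minutes from 2053-07-23 16:15:00 is 2053-07-23 16:49:00.
+9 hours from 2053-07-23 16:49:00 is 2053-07-24 01:49:00 (crosses midnight).

2053-07-24 01:49:00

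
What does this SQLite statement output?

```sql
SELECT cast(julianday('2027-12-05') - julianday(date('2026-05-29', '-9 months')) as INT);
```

828

Adding -9 months to 2026-05-29 gives 2025-08-29.
2 days remain in August 2025 after the 29th (31 − 29).
Full months from September 2025 through November 2027 contribute their day counts.
Then 5 days into December 2027.
Total: 2 + 30 + 31 + 30 + 31 + 31 + 28 + 31 + 30 + 31 + 30 + 31 + 31 + 30 + 31 + 30 + 31 + 31 + 28 + 31 + 30 + 31 + 30 + 31 + 31 + 30 + 31 + 30 + 5 = 828.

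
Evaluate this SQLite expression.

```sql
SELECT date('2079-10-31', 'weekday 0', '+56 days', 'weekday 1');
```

`weekday 0` advances to the next Sunday; 2079-10-31 is a Tuesday, so it moves forward to 2079-11-05.
Applying '+56 days' to 2079-11-05: counting 56 days forward gives 2079-12-31.
`weekday 1` advances to the next Monday; 2079-12-31 is a Sunday, so it moves forward to 2080-01-01.

2080-01-01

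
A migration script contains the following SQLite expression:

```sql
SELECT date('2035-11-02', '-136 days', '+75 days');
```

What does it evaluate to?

2035-09-02

Applying '-136 days' to 2035-11-02: counting 136 days back gives 2035-06-19.
Applying '+75 days' to 2035-06-19: counting 75 days forward gives 2035-09-02.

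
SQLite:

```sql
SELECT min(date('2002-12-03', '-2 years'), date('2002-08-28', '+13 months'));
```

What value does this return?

date('2002-12-03', '-2 years') → 2000-12-03.
date('2002-08-28', '+13 months') → 2003-09-28.
Earlier of the two is 2000-12-03.

2000-12-03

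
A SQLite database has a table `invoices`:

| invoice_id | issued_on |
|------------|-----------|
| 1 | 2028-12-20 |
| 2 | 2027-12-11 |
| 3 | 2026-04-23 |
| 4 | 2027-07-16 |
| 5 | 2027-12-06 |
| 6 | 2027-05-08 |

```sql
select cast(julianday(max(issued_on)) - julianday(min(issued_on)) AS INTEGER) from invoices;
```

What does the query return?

MIN = 2026-04-23, MAX = 2028-12-20.
7 days remain in April 2026 after the 23rd (30 − 23).
Full months from May 2026 through November 2028 contribute their day counts.
Then 20 days into December 2028.
Total: 7 + 31 + 30 + 31 + 31 + 30 + 31 + 30 + 31 + 31 + 28 + 31 + 30 + 31 + 30 + 31 + 31 + 30 + 31 + 30 + 31 + 31 + 29 + 31 + 30 + 31 + 30 + 31 + 31 + 30 + 31 + 30 + 20 = 972.

972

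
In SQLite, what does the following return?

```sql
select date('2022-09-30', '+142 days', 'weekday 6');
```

Applying '+142 days' to 2022-09-30: counting 142 days forward gives 2023-02-19.
`weekday 6` advances to the next Saturday; 2023-02-19 is a Sunday, so it moves forward to 2023-02-25.

2023-02-25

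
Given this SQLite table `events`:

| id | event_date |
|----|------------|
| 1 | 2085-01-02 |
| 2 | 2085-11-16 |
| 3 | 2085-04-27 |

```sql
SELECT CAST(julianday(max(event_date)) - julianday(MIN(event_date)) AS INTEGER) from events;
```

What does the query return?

318

MIN = 2085-01-02, MAX = 2085-11-16.
29 days remain in January 2085 after the 2nd (31 − 2).
Full months from February 2085 through October 2085 contribute their day counts.
Then 16 days into November 2085.
Total: 29 + 28 + 31 + 30 + 31 + 30 + 31 + 31 + 30 + 31 + 16 = 318.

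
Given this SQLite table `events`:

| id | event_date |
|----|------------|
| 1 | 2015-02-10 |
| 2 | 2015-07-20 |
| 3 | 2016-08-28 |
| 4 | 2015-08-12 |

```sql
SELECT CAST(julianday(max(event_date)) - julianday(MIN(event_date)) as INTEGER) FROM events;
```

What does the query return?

MIN = 2015-02-10, MAX = 2016-08-28.
18 days remain in February 2015 after the 10th (28 − 10).
Full months from March 2015 through July 2016 contribute their day counts.
Then 28 days into August 2016.
Total: 18 + 31 + 30 + 31 + 30 + 31 + 31 + 30 + 31 + 30 + 31 + 31 + 29 + 31 + 30 + 31 + 30 + 31 + 28 = 565.

565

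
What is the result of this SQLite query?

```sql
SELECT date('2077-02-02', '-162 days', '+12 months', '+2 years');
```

2079-08-24

Applying '-162 days' to 2077-02-02: counting 162 days back gives 2076-08-24.
Adding +12 months to 2076-08-24 gives 2077-08-24.
Adding +2 years to 2077-08-24 gives 2079-08-24.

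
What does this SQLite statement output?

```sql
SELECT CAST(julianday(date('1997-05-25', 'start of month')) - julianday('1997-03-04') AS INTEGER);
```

58

`start of month` rewinds 1997-05-25 to 1997-05-01.
27 days remain in March 1997 after the 4th (31 − 4).
April 1997: 30 days.
Then 1 day into May 1997.
Total: 27 + 30 + 1 = 58.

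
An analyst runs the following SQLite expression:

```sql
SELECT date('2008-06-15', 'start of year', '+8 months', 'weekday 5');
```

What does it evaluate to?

2008-09-05

`start of year` rewinds 2008-06-15 to 2008-01-01.
Adding +8 months to 2008-01-01 gives 2008-09-01.
`weekday 5` advances to the next Friday; 2008-09-01 is a Monday, so it moves forward to 2008-09-05.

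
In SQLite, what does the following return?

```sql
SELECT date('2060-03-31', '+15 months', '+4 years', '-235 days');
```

Adding +15 months to 2060-03-31 targets 2061-06-31. June 2061 has only 30 days, so SQLite normalizes the 1-day overflow forward to 2061-07-01.
Adding +4 years to 2061-07-01 gives 2065-07-01.
Applying '-235 days' to 2065-07-01: counting 235 days back gives 2064-11-08.

2064-11-08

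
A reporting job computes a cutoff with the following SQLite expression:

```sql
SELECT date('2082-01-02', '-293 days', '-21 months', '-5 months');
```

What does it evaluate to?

Applying '-293 days' to 2082-01-02: counting 293 days back gives 2081-03-15.
Adding -21 months to 2081-03-15 gives 2079-06-15.
Adding -5 months to 2079-06-15 gives 2079-01-15.

2079-01-15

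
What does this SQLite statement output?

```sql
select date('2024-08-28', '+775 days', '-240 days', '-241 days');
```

Applying '+775 days' to 2024-08-28: counting 775 days forward gives 2026-10-12.
Applying '-240 days' to 2026-10-12: counting 240 days back gives 2026-02-14.
Applying '-241 days' to 2026-02-14: counting 241 days back gives 2025-06-18.

2025-06-18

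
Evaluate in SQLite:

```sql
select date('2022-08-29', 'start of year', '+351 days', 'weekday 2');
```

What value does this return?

`start of year` rewinds 2022-08-29 to 2022-01-01.
Applying '+351 days' to 2022-01-01: counting 351 days forward gives 2022-12-18.
`weekday 2` advances to the next Tuesday; 2022-12-18 is a Sunday, so it moves forward to 2022-12-20.

2022-12-20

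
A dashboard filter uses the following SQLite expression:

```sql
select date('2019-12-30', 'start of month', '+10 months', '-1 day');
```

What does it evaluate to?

`start of month` rewinds 2019-12-30 to 2019-12-01.
Adding +10 months to 2019-12-01 gives 2020-10-01.
Going back 1 day from 2020-10-01 reaches 2020-09-30 (last day of September, 30 days).

2020-09-30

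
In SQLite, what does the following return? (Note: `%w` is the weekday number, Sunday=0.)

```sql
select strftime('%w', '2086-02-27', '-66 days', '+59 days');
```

3

First apply '-66 days', '+59 days': 2086-02-27 → 2086-02-20.
2086-02-20 is a Wednesday; with Sunday=0 that is 3.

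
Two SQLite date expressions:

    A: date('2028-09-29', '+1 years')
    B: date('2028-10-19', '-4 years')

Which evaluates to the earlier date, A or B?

A = 2029-09-29.
B = 2024-10-19.
B is earlier.

B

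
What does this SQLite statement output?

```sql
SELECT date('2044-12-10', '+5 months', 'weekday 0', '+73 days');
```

Adding +5 months to 2044-12-10 gives 2045-05-10.
`weekday 0` advances to the next Sunday; 2045-05-10 is a Wednesday, so it moves forward to 2045-05-14.
Applying '+73 days' to 2045-05-14: counting 73 days forward gives 2045-07-26.

2045-07-26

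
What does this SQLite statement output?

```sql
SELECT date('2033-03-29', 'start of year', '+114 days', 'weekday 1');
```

`start of year` rewinds 2033-03-29 to 2033-01-01.
Applying '+114 days' to 2033-01-01: counting 114 days forward gives 2033-04-25.
`weekday 1` advances to the next Monday; 2033-04-25 is already a Monday, so it stays at 2033-04-25.

2033-04-25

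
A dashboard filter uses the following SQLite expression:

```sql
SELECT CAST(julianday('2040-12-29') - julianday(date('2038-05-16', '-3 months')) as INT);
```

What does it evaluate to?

Adding -3 months to 2038-05-16 gives 2038-02-16.
12 days remain in February 2038 after the 16th (28 − 16).
Full months from March 2038 through November 2040 contribute their day counts.
Then 29 days into December 2040.
Total: 12 + 31 + 30 + 31 + 30 + 31 + 31 + 30 + 31 + 30 + 31 + 31 + 28 + 31 + 30 + 31 + 30 + 31 + 31 + 30 + 31 + 30 + 31 + 31 + 29 + 31 + 30 + 31 + 30 + 31 + 31 + 30 + 31 + 30 + 29 = 1047.

1047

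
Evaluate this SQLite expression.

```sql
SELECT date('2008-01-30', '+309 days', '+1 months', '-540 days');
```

2007-07-14

Applying '+309 days' to 2008-01-30: counting 309 days forward gives 2008-12-04.
Adding +1 month to 2008-12-04 gives 2009-01-04.
Applying '-540 days' to 2009-01-04: counting 540 days back gives 2007-07-14.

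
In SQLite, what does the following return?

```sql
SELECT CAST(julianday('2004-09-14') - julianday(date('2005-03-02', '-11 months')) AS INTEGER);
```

Adding -11 months to 2005-03-02 gives 2004-04-02.
28 days remain in April 2004 after the 2nd (30 − 2).
May 2004: 31 days.
June 2004: 30 days.
July 2004: 31 days.
August 2004: 31 days.
Then 14 days into September 2004.
Total: 28 + 31 + 30 + 31 + 31 + 14 = 165.

165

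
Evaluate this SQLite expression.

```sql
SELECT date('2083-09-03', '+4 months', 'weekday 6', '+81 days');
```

2084-03-29

Adding +4 months to 2083-09-03 gives 2084-01-03.
`weekday 6` advances to the next Saturday; 2084-01-03 is a Monday, so it moves forward to 2084-01-08.
Applying '+81 days' to 2084-01-08: counting 81 days forward gives 2084-03-29.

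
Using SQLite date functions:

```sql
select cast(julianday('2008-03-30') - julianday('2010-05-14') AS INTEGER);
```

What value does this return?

1 day remains in March 2008 after the 30th (31 − 30).
Full months from April 2008 through April 2010 contribute their day counts.
Then 14 days into May 2010.
Total: 1 + 30 + 31 + 30 + 31 + 31 + 30 + 31 + 30 + 31 + 31 + 28 + 31 + 30 + 31 + 30 + 31 + 31 + 30 + 31 + 30 + 31 + 31 + 28 + 31 + 30 + 14 = 775.
The subtraction is earlier − later, so the result is −775 → -775.

-775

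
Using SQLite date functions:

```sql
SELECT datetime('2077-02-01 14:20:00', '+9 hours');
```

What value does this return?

+9 hours from 2077-02-01 14:20:00 is 2077-02-01 23:20:00.

2077-02-01 23:20:00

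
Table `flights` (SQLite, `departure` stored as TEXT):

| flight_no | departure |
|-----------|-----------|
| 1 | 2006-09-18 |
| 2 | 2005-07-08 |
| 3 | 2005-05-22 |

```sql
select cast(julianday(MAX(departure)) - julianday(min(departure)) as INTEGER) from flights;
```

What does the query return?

MIN = 2005-05-22, MAX = 2006-09-18.
9 days remain in May 2005 after the 22nd (31 − 22).
Full months from June 2005 through August 2006 contribute their day counts.
Then 18 days into September 2006.
Total: 9 + 30 + 31 + 31 + 30 + 31 + 30 + 31 + 31 + 28 + 31 + 30 + 31 + 30 + 31 + 31 + 18 = 484.

484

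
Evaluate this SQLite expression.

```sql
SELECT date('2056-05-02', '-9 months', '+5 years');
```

2060-08-02

Adding -9 months to 2056-05-02 gives 2055-08-02.
Adding +5 years to 2055-08-02 gives 2060-08-02.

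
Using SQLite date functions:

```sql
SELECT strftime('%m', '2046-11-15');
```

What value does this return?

11

`%m` extracts the 2-digit month (01-12): 11.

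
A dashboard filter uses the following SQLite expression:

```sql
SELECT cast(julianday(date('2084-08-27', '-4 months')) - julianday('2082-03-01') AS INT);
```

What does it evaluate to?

788

Adding -4 months to 2084-08-27 gives 2084-04-27.
30 days remain in March 2082 after the 1st (31 − 1).
Full months from April 2082 through March 2084 contribute their day counts.
Then 27 days into April 2084.
Total: 30 + 30 + 31 + 30 + 31 + 31 + 30 + 31 + 30 + 31 + 31 + 28 + 31 + 30 + 31 + 30 + 31 + 31 + 30 + 31 + 30 + 31 + 31 + 29 + 31 + 27 = 788.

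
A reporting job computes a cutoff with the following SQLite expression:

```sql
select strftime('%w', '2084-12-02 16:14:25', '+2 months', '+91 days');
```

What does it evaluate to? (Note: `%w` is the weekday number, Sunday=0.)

First apply '+2 months', '+91 days': 2084-12-02 16:14:25 → 2085-05-04 16:14:25.
2085-05-04 is a Friday; with Sunday=0 that is 5.

5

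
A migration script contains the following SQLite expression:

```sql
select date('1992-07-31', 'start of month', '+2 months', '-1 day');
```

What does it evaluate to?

1992-08-31

`start of month` rewinds 1992-07-31 to 1992-07-01.
Adding +2 months to 1992-07-01 gives 1992-09-01.
Going back 1 day from 1992-09-01 reaches 1992-08-31 (last day of August, 31 days).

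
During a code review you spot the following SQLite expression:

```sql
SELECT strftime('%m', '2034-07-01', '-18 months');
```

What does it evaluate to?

01

First apply '-18 months': 2034-07-01 → 2033-01-01.
`%m` extracts the 2-digit month (01-12): 01.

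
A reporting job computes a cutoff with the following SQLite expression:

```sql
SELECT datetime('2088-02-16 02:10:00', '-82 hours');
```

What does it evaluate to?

-82 hours from 2088-02-16 02:10:00 is 2088-02-12 16:10:00 (crosses midnight).

2088-02-12 16:10:00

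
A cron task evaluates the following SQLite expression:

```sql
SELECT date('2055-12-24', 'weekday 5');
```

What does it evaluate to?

2055-12-24

`weekday 5` advances to the next Friday; 2055-12-24 is already a Friday, so it stays at 2055-12-24.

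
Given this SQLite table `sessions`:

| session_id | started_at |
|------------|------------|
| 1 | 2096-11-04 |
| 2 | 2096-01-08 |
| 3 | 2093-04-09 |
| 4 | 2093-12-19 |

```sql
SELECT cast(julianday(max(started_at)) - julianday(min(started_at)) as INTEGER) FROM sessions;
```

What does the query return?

MIN = 2093-04-09, MAX = 2096-11-04.
21 days remain in April 2093 after the 9th (30 − 9).
Full months from May 2093 through October 2096 contribute their day counts.
Then 4 days into November 2096.
Total: 21 + 31 + 30 + 31 + 31 + 30 + 31 + 30 + 31 + 31 + 28 + 31 + 30 + 31 + 30 + 31 + 31 + 30 + 31 + 30 + 31 + 31 + 28 + 31 + 30 + 31 + 30 + 31 + 31 + 30 + 31 + 30 + 31 + 31 + 29 + 31 + 30 + 31 + 30 + 31 + 31 + 30 + 31 + 4 = 1305.

1305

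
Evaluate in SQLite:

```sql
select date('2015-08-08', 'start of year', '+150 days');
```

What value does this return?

2015-05-31

`start of year` rewinds 2015-08-08 to 2015-01-01.
Applying '+150 days' to 2015-01-01: counting 150 days forward gives 2015-05-31.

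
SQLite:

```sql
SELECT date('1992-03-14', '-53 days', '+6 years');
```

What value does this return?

1998-01-21

Applying '-53 days' to 1992-03-14: counting 53 days back gives 1992-01-21.
Adding +6 years to 1992-01-21 gives 1998-01-21.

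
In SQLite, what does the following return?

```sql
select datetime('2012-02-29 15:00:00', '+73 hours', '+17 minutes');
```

+73 hours from 2012-02-29 15:00:00 is 2012-03-03 16:00:00 (crosses midnight).
+17 minutes from 2012-03-03 16:00:00 is 2012-03-03 16:17:00.

2012-03-03 16:17:00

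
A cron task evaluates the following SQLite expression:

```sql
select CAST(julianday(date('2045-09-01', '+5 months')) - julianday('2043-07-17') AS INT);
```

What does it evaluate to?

930

Adding +5 months to 2045-09-01 gives 2046-02-01.
14 days remain in July 2043 after the 17th (31 − 17).
Full months from August 2043 through January 2046 contribute their day counts.
Then 1 day into February 2046.
Total: 14 + 31 + 30 + 31 + 30 + 31 + 31 + 29 + 31 + 30 + 31 + 30 + 31 + 31 + 30 + 31 + 30 + 31 + 31 + 28 + 31 + 30 + 31 + 30 + 31 + 31 + 30 + 31 + 30 + 31 + 31 + 1 = 930.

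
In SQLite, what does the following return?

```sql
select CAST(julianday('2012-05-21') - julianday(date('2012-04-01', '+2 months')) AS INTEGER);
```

Adding +2 months to 2012-04-01 gives 2012-06-01.
10 days remain in May 2012 after the 21st (31 − 21).
Then 1 day into June 2012.
Total: 10 + 1 = 11.
The subtraction is earlier − later, so the result is −11 → -11.

-11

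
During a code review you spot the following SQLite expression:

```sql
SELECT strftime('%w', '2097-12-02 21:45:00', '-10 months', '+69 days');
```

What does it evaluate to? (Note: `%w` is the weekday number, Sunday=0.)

5

First apply '-10 months', '+69 days': 2097-12-02 21:45:00 → 2097-04-12 21:45:00.
2097-04-12 is a Friday; with Sunday=0 that is 5.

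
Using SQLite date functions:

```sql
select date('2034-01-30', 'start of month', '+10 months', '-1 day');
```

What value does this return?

2034-10-31

`start of month` rewinds 2034-01-30 to 2034-01-01.
Adding +10 months to 2034-01-01 gives 2034-11-01.
Going back 1 day from 2034-11-01 reaches 2034-10-31 (last day of October, 31 days).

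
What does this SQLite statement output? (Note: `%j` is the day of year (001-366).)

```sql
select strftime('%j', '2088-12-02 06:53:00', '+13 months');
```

First apply '+13 months': 2088-12-02 06:53:00 → 2090-01-02 06:53:00.
Day-of-year for 2090-01-02: days since 2090-01-01 inclusive = 2, zero-padded to 002.

002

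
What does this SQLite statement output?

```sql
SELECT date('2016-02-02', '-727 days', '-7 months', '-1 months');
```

2013-06-05

Applying '-727 days' to 2016-02-02: counting 727 days back gives 2014-02-05.
Adding -7 months to 2014-02-05 gives 2013-07-05.
Adding -1 month to 2013-07-05 gives 2013-06-05.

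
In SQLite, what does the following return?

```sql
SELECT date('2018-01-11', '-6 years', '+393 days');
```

Adding -6 years to 2018-01-11 gives 2012-01-11.
Applying '+393 days' to 2012-01-11: counting 393 days forward gives 2013-02-07.

2013-02-07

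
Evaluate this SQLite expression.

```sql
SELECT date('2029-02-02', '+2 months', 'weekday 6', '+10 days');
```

Adding +2 months to 2029-02-02 gives 2029-04-02.
`weekday 6` advances to the next Saturday; 2029-04-02 is a Monday, so it moves forward to 2029-04-07.
Advancing 10 more days within April lands on 2029-04-17.

2029-04-17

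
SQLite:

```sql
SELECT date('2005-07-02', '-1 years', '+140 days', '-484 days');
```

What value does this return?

Adding -1 year to 2005-07-02 gives 2004-07-02.
Applying '+140 days' to 2004-07-02: counting 140 days forward gives 2004-11-19.
Applying '-484 days' to 2004-11-19: counting 484 days back gives 2003-07-24.

2003-07-24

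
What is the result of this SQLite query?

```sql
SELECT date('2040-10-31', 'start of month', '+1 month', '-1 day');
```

`start of month` rewinds 2040-10-31 to 2040-10-01.
Adding +1 month to 2040-10-01 gives 2040-11-01.
Going back 1 day from 2040-11-01 reaches 2040-10-31 (last day of October, 31 days).

2040-10-31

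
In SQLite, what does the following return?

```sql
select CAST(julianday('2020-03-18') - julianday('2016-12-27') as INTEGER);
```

4 days remain in December 2016 after the 27th (31 − 27).
Full months from January 2017 through February 2020 contribute their day counts.
Then 18 days into March 2020.
Total: 4 + 31 + 28 + 31 + 30 + 31 + 30 + 31 + 31 + 30 + 31 + 30 + 31 + 31 + 28 + 31 + 30 + 31 + 30 + 31 + 31 + 30 + 31 + 30 + 31 + 31 + 28 + 31 + 30 + 31 + 30 + 31 + 31 + 30 + 31 + 30 + 31 + 31 + 29 + 18 = 1177.

1177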